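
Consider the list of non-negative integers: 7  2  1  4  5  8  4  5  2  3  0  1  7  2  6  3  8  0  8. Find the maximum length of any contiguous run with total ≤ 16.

[7] sum 7 len 1
[7, 2] sum 9 len 2
[7, 2, 1] sum 10 len 3
[7, 2, 1, 4] sum 14 len 4
[2, 1, 4, 5] sum 12 len 4
[5, 8] sum 13 len 2
[8, 4] sum 12 len 2
[4, 5] sum 9 len 2
[4, 5, 2] sum 11 len 3
[4, 5, 2, 3] sum 14 len 4
[4, 5, 2, 3, 0] sum 14 len 5
[4, 5, 2, 3, 0, 1] sum 15 len 6
[2, 3, 0, 1, 7] sum 13 len 5
[2, 3, 0, 1, 7, 2] sum 15 len 6
[0, 1, 7, 2, 6] sum 16 len 5
[2, 6, 3] sum 11 len 3
[3, 8] sum 11 len 2
[3, 8, 0] sum 11 len 3
[8, 0, 8] sum 16 len 3
Longest length seen: 6.

6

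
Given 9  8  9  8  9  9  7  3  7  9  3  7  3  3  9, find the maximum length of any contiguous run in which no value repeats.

add 9: [9] len 1
add 8: [9, 8] len 2
add 9 (repeat 9, move left end past it): [8, 9] len 2
add 8 (repeat 8, move left end past it): [9, 8] len 2
add 9 (repeat 9, move left end past it): [8, 9] len 2
add 9 (repeat 9, move left end past it): [9] len 1
add 7: [9, 7] len 2
add 3: [9, 7, 3] len 3
add 7 (repeat 7, move left end past it): [3, 7] len 2
add 9: [3, 7, 9] len 3
add 3 (repeat 3, move left end past it): [7, 9, 3] len 3
add 7 (repeat 7, move left end past it): [9, 3, 7] len 3
add 3 (repeat 3, move left end past it): [7, 3] len 2
add 3 (repeat 3, move left end past it): [3] len 1
add 9: [3, 9] len 2
Longest all-distinct length: 3.

3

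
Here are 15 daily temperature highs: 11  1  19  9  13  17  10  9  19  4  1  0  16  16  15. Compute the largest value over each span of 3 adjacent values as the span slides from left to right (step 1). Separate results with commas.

19, 19, 19, 17, 17, 17, 19, 19, 19, 4, 16, 16, 16

[11, 1, 19] → max 19
[1, 19, 9] → max 19
[19, 9, 13] → max 19
[9, 13, 17] → max 17
[13, 17, 10] → max 17
[17, 10, 9] → max 17
[10, 9, 19] → max 19
[9, 19, 4] → max 19
[19, 4, 1] → max 19
[4, 1, 0] → max 4
[1, 0, 16] → max 16
[0, 16, 16] → max 16
[16, 16, 15] → max 16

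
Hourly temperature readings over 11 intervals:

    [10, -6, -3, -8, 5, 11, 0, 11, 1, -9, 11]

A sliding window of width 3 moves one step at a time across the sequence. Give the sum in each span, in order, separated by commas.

1, -17, -6, 8, 16, 22, 12, 3, 3

Sliding a size-3 window across the 11 values:
10 -6 -3 → sum 1
-6 -3 -8 → sum -17
-3 -8 5 → sum -6
-8 5 11 → sum 8
5 11 0 → sum 16
11 0 11 → sum 22
0 11 1 → sum 12
11 1 -9 → sum 3
1 -9 11 → sum 3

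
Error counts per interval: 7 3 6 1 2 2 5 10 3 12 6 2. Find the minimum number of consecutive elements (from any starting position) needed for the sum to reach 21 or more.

3

Extend right; whenever the sum reaches 21, record the length and shrink from the left:
add 7: running sum 7 < 21
add 3: running sum 10 < 21
add 6: running sum 16 < 21
add 1: running sum 17 < 21
add 2: running sum 19 < 21
end 5: [7, 3, 6, 1, 2, 2] sum 21, len 6
end 6: [7, 3, 6, 1, 2, 2, 5] sum 26, len 7
end 7: [6, 1, 2, 2, 5, 10] sum 26, len 6
end 8: [2, 2, 5, 10, 3] sum 22, len 5
end 9: [10, 3, 12] sum 25, len 3
end 10: [3, 12, 6] sum 21, len 3
end 11: [3, 12, 6, 2] sum 23, len 4
Shortest qualifying length: 3.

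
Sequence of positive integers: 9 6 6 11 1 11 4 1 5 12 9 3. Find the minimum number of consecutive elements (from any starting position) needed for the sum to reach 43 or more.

add 9: running sum 9 < 43
add 6: running sum 15 < 43
add 6: running sum 21 < 43
add 11: running sum 32 < 43
add 1: running sum 33 < 43
add 11: shortest ending here [9, 6, 6, 11, 1, 11] sum 44, len 6
add 4: shortest ending here [9, 6, 6, 11, 1, 11, 4] sum 48, len 7
add 1: shortest ending here [9, 6, 6, 11, 1, 11, 4, 1] sum 49, len 8
add 5: shortest ending here [6, 6, 11, 1, 11, 4, 1, 5] sum 45, len 8
add 12: shortest ending here [11, 1, 11, 4, 1, 5, 12] sum 45, len 7
add 9: shortest ending here [1, 11, 4, 1, 5, 12, 9] sum 43, len 7
add 3: shortest ending here [11, 4, 1, 5, 12, 9, 3] sum 45, len 7
Shortest qualifying length: 6.

6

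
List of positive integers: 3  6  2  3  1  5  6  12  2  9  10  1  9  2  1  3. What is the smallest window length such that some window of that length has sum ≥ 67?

add 3: running sum 3 < 67
add 6: running sum 9 < 67
add 2: running sum 11 < 67
add 3: running sum 14 < 67
add 1: running sum 15 < 67
add 5: running sum 20 < 67
add 6: running sum 26 < 67
add 12: running sum 38 < 67
add 2: running sum 40 < 67
add 9: running sum 49 < 67
add 10: running sum 59 < 67
add 1: running sum 60 < 67
end 12: [3, 6, 2, 3, 1, 5, 6, 12, 2, 9, 10, 1, 9] sum 69, len 13
end 13: [6, 2, 3, 1, 5, 6, 12, 2, 9, 10, 1, 9, 2] sum 68, len 13
end 14: [6, 2, 3, 1, 5, 6, 12, 2, 9, 10, 1, 9, 2, 1] sum 69, len 14
end 15: [6, 2, 3, 1, 5, 6, 12, 2, 9, 10, 1, 9, 2, 1, 3] sum 72, len 15
Shortest qualifying length: 13.

13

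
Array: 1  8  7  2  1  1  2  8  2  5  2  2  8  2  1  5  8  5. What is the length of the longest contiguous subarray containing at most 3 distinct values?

add 1: window [1] (1 distinct), len 1
add 8: window [1, 8] (2 distinct), len 2
add 7: window [1, 8, 7] (3 distinct), len 3
add 2: window [8, 7, 2] (3 distinct), len 3
add 1: window [7, 2, 1] (3 distinct), len 3
add 1: window [7, 2, 1, 1] (3 distinct), len 4
add 2: window [7, 2, 1, 1, 2] (3 distinct), len 5
add 8: window [2, 1, 1, 2, 8] (3 distinct), len 5
add 2: window [2, 1, 1, 2, 8, 2] (3 distinct), len 6
add 5: window [2, 8, 2, 5] (3 distinct), len 4
add 2: window [2, 8, 2, 5, 2] (3 distinct), len 5
add 2: window [2, 8, 2, 5, 2, 2] (3 distinct), len 6
add 8: window [2, 8, 2, 5, 2, 2, 8] (3 distinct), len 7
add 2: window [2, 8, 2, 5, 2, 2, 8, 2] (3 distinct), len 8
add 1: window [2, 2, 8, 2, 1] (3 distinct), len 5
add 5: window [2, 1, 5] (3 distinct), len 3
add 8: window [1, 5, 8] (3 distinct), len 3
add 5: window [1, 5, 8, 5] (3 distinct), len 4
Longest length with ≤3 distinct: 8.

8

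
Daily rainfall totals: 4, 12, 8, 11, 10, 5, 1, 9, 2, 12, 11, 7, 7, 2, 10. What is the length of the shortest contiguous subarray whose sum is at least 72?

Extend right; whenever the sum reaches 72, record the length and shrink from the left:
add 4: running sum 4 < 72
add 12: running sum 16 < 72
add 8: running sum 24 < 72
add 11: running sum 35 < 72
add 10: running sum 45 < 72
add 5: running sum 50 < 72
add 1: running sum 51 < 72
add 9: running sum 60 < 72
add 2: running sum 62 < 72
add 12: shortest ending here [4, 12, 8, 11, 10, 5, 1, 9, 2, 12] sum 74, len 10
add 11: shortest ending here [12, 8, 11, 10, 5, 1, 9, 2, 12, 11] sum 81, len 10
add 7: shortest ending here [8, 11, 10, 5, 1, 9, 2, 12, 11, 7] sum 76, len 10
add 7: shortest ending here [11, 10, 5, 1, 9, 2, 12, 11, 7, 7] sum 75, len 10
add 2: shortest ending here [11, 10, 5, 1, 9, 2, 12, 11, 7, 7, 2] sum 77, len 11
add 10: shortest ending here [10, 5, 1, 9, 2, 12, 11, 7, 7, 2, 10] sum 76, len 11
Shortest qualifying length: 10.

10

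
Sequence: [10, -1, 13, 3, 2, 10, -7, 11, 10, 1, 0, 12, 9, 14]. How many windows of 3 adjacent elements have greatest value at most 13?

10 -1 13 → max 13  ≤ 13 ✓
-1 13 3 → max 13  ≤ 13 ✓
13 3 2 → max 13  ≤ 13 ✓
3 2 10 → max 10  ≤ 13 ✓
2 10 -7 → max 10  ≤ 13 ✓
10 -7 11 → max 11  ≤ 13 ✓
-7 11 10 → max 11  ≤ 13 ✓
11 10 1 → max 11  ≤ 13 ✓
10 1 0 → max 10  ≤ 13 ✓
1 0 12 → max 12  ≤ 13 ✓
0 12 9 → max 12  ≤ 13 ✓
12 9 14 → max 14
11 windows satisfy the condition.

11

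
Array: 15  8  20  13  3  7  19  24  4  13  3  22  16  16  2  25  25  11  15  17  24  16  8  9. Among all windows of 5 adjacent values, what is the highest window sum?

Each size-5 window and its sum:
[15, 8, 20, 13, 3] → sum 59
[8, 20, 13, 3, 7] → sum 51
[20, 13, 3, 7, 19] → sum 62
[13, 3, 7, 19, 24] → sum 66
[3, 7, 19, 24, 4] → sum 57
[7, 19, 24, 4, 13] → sum 67
[19, 24, 4, 13, 3] → sum 63
[24, 4, 13, 3, 22] → sum 66
[4, 13, 3, 22, 16] → sum 58
[13, 3, 22, 16, 16] → sum 70
[3, 22, 16, 16, 2] → sum 59
[22, 16, 16, 2, 25] → sum 81
[16, 16, 2, 25, 25] → sum 84
[16, 2, 25, 25, 11] → sum 79
[2, 25, 25, 11, 15] → sum 78
[25, 25, 11, 15, 17] → sum 93
[25, 11, 15, 17, 24] → sum 92
[11, 15, 17, 24, 16] → sum 83
[15, 17, 24, 16, 8] → sum 80
[17, 24, 16, 8, 9] → sum 74
Highest of these is 93.

93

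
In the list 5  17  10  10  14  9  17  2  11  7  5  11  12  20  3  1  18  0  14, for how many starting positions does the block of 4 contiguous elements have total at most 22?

1

5 17 10 10 → sum 42
17 10 10 14 → sum 51
10 10 14 9 → sum 43
10 14 9 17 → sum 50
14 9 17 2 → sum 42
9 17 2 11 → sum 39
17 2 11 7 → sum 37
2 11 7 5 → sum 25
11 7 5 11 → sum 34
7 5 11 12 → sum 35
5 11 12 20 → sum 48
11 12 20 3 → sum 46
12 20 3 1 → sum 36
20 3 1 18 → sum 42
3 1 18 0 → sum 22  ≤ 22 ✓
1 18 0 14 → sum 33
1 window satisfy the condition.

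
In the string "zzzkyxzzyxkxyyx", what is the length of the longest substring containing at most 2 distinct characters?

[z] 1 distinct, len 1
[z, z] 1 distinct, len 2
[z, z, z] 1 distinct, len 3
[z, z, z, k] 2 distinct, len 4
[k, y] 2 distinct, len 2
[y, x] 2 distinct, len 2
[x, z] 2 distinct, len 2
[x, z, z] 2 distinct, len 3
[z, z, y] 2 distinct, len 3
[y, x] 2 distinct, len 2
[x, k] 2 distinct, len 2
[x, k, x] 2 distinct, len 3
[x, y] 2 distinct, len 2
[x, y, y] 2 distinct, len 3
[x, y, y, x] 2 distinct, len 4
Longest length with ≤2 distinct: 4.

4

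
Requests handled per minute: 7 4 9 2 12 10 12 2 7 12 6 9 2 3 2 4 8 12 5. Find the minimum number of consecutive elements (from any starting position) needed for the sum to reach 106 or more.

15

Extend right; whenever the sum reaches 106, record the length and shrink from the left:
add 7: running sum 7 < 106
add 4: running sum 11 < 106
add 9: running sum 20 < 106
add 2: running sum 22 < 106
add 12: running sum 34 < 106
add 10: running sum 44 < 106
add 12: running sum 56 < 106
add 2: running sum 58 < 106
add 7: running sum 65 < 106
add 12: running sum 77 < 106
add 6: running sum 83 < 106
add 9: running sum 92 < 106
add 2: running sum 94 < 106
add 3: running sum 97 < 106
add 2: running sum 99 < 106
add 4: running sum 103 < 106
add 8: shortest ending here [7, 4, 9, 2, 12, 10, 12, 2, 7, 12, 6, 9, 2, 3, 2, 4, 8] sum 111, len 17
add 12: shortest ending here [9, 2, 12, 10, 12, 2, 7, 12, 6, 9, 2, 3, 2, 4, 8, 12] sum 112, len 16
add 5: shortest ending here [12, 10, 12, 2, 7, 12, 6, 9, 2, 3, 2, 4, 8, 12, 5] sum 106, len 15
Shortest qualifying length: 15.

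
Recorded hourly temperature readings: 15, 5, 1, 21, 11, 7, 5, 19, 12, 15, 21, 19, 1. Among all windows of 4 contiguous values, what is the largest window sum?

Each size-4 window and its sum:
[15, 5, 1, 21] → sum 42
[5, 1, 21, 11] → sum 38
[1, 21, 11, 7] → sum 40
[21, 11, 7, 5] → sum 44
[11, 7, 5, 19] → sum 42
[7, 5, 19, 12] → sum 43
[5, 19, 12, 15] → sum 51
[19, 12, 15, 21] → sum 67
[12, 15, 21, 19] → sum 67
[15, 21, 19, 1] → sum 56
Largest of these is 67.

67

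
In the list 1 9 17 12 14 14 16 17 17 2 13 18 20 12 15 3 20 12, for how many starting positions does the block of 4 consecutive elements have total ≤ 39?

1

[1, 9, 17, 12] → sum 39  ≤ 39 ✓
[9, 17, 12, 14] → sum 52
[17, 12, 14, 14] → sum 57
[12, 14, 14, 16] → sum 56
[14, 14, 16, 17] → sum 61
[14, 16, 17, 17] → sum 64
[16, 17, 17, 2] → sum 52
[17, 17, 2, 13] → sum 49
[17, 2, 13, 18] → sum 50
[2, 13, 18, 20] → sum 53
[13, 18, 20, 12] → sum 63
[18, 20, 12, 15] → sum 65
[20, 12, 15, 3] → sum 50
[12, 15, 3, 20] → sum 50
[15, 3, 20, 12] → sum 50
1 window satisfy the condition.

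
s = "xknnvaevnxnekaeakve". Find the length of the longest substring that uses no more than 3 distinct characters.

add x: window [x] (1 distinct), len 1
add k: window [x, k] (2 distinct), len 2
add n: window [x, k, n] (3 distinct), len 3
add n: window [x, k, n, n] (3 distinct), len 4
add v: window [k, n, n, v] (3 distinct), len 4
add a: window [n, n, v, a] (3 distinct), len 4
add e: window [v, a, e] (3 distinct), len 3
add v: window [v, a, e, v] (3 distinct), len 4
add n: window [e, v, n] (3 distinct), len 3
add x: window [v, n, x] (3 distinct), len 3
add n: window [v, n, x, n] (3 distinct), len 4
add e: window [n, x, n, e] (3 distinct), len 4
add k: window [n, e, k] (3 distinct), len 3
add a: window [e, k, a] (3 distinct), len 3
add e: window [e, k, a, e] (3 distinct), len 4
add a: window [e, k, a, e, a] (3 distinct), len 5
add k: window [e, k, a, e, a, k] (3 distinct), len 6
add v: window [a, k, v] (3 distinct), len 3
add e: window [k, v, e] (3 distinct), len 3
Longest length with ≤3 distinct: 6.

6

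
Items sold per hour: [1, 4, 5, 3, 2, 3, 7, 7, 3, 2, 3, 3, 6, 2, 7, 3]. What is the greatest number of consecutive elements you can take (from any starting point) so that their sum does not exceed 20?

Extend to the right; shrink from the left whenever the sum exceeds 20:
[1] sum 1 len 1
[1, 4] sum 5 len 2
[1, 4, 5] sum 10 len 3
[1, 4, 5, 3] sum 13 len 4
[1, 4, 5, 3, 2] sum 15 len 5
[1, 4, 5, 3, 2, 3] sum 18 len 6
[5, 3, 2, 3, 7] sum 20 len 5
[2, 3, 7, 7] sum 19 len 4
[3, 7, 7, 3] sum 20 len 4
[7, 7, 3, 2] sum 19 len 4
[7, 3, 2, 3] sum 15 len 4
[7, 3, 2, 3, 3] sum 18 len 5
[3, 2, 3, 3, 6] sum 17 len 5
[3, 2, 3, 3, 6, 2] sum 19 len 6
[3, 6, 2, 7] sum 18 len 4
[6, 2, 7, 3] sum 18 len 4
Longest length seen: 6.

6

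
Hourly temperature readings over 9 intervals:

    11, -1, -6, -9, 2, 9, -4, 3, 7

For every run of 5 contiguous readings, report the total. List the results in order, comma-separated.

[11, -1, -6, -9, 2] → sum -3
[-1, -6, -9, 2, 9] → sum -5
[-6, -9, 2, 9, -4] → sum -8
[-9, 2, 9, -4, 3] → sum 1
[2, 9, -4, 3, 7] → sum 17

-3, -5, -8, 1, 17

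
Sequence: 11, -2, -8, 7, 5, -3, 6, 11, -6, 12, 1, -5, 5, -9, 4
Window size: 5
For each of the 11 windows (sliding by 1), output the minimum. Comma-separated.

-8, -8, -8, -3, -6, -6, -6, -6, -6, -9, -9

[11, -2, -8, 7, 5] → min -8
[-2, -8, 7, 5, -3] → min -8
[-8, 7, 5, -3, 6] → min -8
[7, 5, -3, 6, 11] → min -3
[5, -3, 6, 11, -6] → min -6
[-3, 6, 11, -6, 12] → min -6
[6, 11, -6, 12, 1] → min -6
[11, -6, 12, 1, -5] → min -6
[-6, 12, 1, -5, 5] → min -6
[12, 1, -5, 5, -9] → min -9
[1, -5, 5, -9, 4] → min -9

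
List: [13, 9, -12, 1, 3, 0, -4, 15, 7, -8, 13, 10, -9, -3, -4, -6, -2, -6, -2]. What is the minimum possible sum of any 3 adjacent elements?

(13, 9, -12) → sum 10
(9, -12, 1) → sum -2
(-12, 1, 3) → sum -8
(1, 3, 0) → sum 4
(3, 0, -4) → sum -1
(0, -4, 15) → sum 11
(-4, 15, 7) → sum 18
(15, 7, -8) → sum 14
(7, -8, 13) → sum 12
(-8, 13, 10) → sum 15
(13, 10, -9) → sum 14
(10, -9, -3) → sum -2
(-9, -3, -4) → sum -16
(-3, -4, -6) → sum -13
(-4, -6, -2) → sum -12
(-6, -2, -6) → sum -14
(-2, -6, -2) → sum -10
Minimum of these is -16.

-16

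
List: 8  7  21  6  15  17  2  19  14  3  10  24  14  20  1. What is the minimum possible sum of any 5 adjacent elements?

[8, 7, 21, 6, 15] → sum 57
[7, 21, 6, 15, 17] → sum 66
[21, 6, 15, 17, 2] → sum 61
[6, 15, 17, 2, 19] → sum 59
[15, 17, 2, 19, 14] → sum 67
[17, 2, 19, 14, 3] → sum 55
[2, 19, 14, 3, 10] → sum 48
[19, 14, 3, 10, 24] → sum 70
[14, 3, 10, 24, 14] → sum 65
[3, 10, 24, 14, 20] → sum 71
[10, 24, 14, 20, 1] → sum 69
Minimum of these is 48.

48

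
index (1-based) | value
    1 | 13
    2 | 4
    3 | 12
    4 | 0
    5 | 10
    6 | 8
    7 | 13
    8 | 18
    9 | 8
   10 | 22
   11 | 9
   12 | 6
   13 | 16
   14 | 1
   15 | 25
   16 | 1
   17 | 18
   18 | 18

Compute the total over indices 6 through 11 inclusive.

78

Elements at indices 6..11: 8, 13, 18, 8, 22, 9
sum(8, 13, 18, 8, 22, 9) = 78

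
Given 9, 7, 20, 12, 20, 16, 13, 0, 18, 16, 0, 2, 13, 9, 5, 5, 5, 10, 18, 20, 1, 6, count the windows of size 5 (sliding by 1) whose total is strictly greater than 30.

17

(9, 7, 20, 12, 20) → sum 68  > 30 ✓
(7, 20, 12, 20, 16) → sum 75  > 30 ✓
(20, 12, 20, 16, 13) → sum 81  > 30 ✓
(12, 20, 16, 13, 0) → sum 61  > 30 ✓
(20, 16, 13, 0, 18) → sum 67  > 30 ✓
(16, 13, 0, 18, 16) → sum 63  > 30 ✓
(13, 0, 18, 16, 0) → sum 47  > 30 ✓
(0, 18, 16, 0, 2) → sum 36  > 30 ✓
(18, 16, 0, 2, 13) → sum 49  > 30 ✓
(16, 0, 2, 13, 9) → sum 40  > 30 ✓
(0, 2, 13, 9, 5) → sum 29
(2, 13, 9, 5, 5) → sum 34  > 30 ✓
(13, 9, 5, 5, 5) → sum 37  > 30 ✓
(9, 5, 5, 5, 10) → sum 34  > 30 ✓
(5, 5, 5, 10, 18) → sum 43  > 30 ✓
(5, 5, 10, 18, 20) → sum 58  > 30 ✓
(5, 10, 18, 20, 1) → sum 54  > 30 ✓
(10, 18, 20, 1, 6) → sum 55  > 30 ✓
17 windows satisfy the condition.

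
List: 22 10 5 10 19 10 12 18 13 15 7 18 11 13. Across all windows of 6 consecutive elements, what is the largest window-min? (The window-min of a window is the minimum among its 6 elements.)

10

Each size-6 window and its min:
(22, 10, 5, 10, 19, 10) → min 5
(10, 5, 10, 19, 10, 12) → min 5
(5, 10, 19, 10, 12, 18) → min 5
(10, 19, 10, 12, 18, 13) → min 10
(19, 10, 12, 18, 13, 15) → min 10
(10, 12, 18, 13, 15, 7) → min 7
(12, 18, 13, 15, 7, 18) → min 7
(18, 13, 15, 7, 18, 11) → min 7
(13, 15, 7, 18, 11, 13) → min 7
Largest of these is 10.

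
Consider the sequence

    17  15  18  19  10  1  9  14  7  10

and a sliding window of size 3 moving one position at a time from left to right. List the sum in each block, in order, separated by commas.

(17, 15, 18) → sum 50
(15, 18, 19) → sum 52
(18, 19, 10) → sum 47
(19, 10, 1) → sum 30
(10, 1, 9) → sum 20
(1, 9, 14) → sum 24
(9, 14, 7) → sum 30
(14, 7, 10) → sum 31

50, 52, 47, 30, 20, 24, 30, 31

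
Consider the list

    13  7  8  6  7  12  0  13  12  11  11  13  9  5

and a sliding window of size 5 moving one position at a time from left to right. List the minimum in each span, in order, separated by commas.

6, 6, 0, 0, 0, 0, 0, 11, 9, 5

Sliding a size-5 window across the 14 values:
[13, 7, 8, 6, 7] → min 6
[7, 8, 6, 7, 12] → min 6
[8, 6, 7, 12, 0] → min 0
[6, 7, 12, 0, 13] → min 0
[7, 12, 0, 13, 12] → min 0
[12, 0, 13, 12, 11] → min 0
[0, 13, 12, 11, 11] → min 0
[13, 12, 11, 11, 13] → min 11
[12, 11, 11, 13, 9] → min 9
[11, 11, 13, 9, 5] → min 5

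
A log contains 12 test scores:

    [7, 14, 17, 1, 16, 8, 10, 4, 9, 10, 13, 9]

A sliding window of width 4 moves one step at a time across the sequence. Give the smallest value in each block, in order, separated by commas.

7 14 17 1 → min 1
14 17 1 16 → min 1
17 1 16 8 → min 1
1 16 8 10 → min 1
16 8 10 4 → min 4
8 10 4 9 → min 4
10 4 9 10 → min 4
4 9 10 13 → min 4
9 10 13 9 → min 9

1, 1, 1, 1, 4, 4, 4, 4, 9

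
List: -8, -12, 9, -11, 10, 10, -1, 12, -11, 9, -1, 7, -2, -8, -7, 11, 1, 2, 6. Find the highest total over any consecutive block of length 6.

Each size-6 window and its sum:
-8 -12 9 -11 10 10 → sum -2
-12 9 -11 10 10 -1 → sum 5
9 -11 10 10 -1 12 → sum 29
-11 10 10 -1 12 -11 → sum 9
10 10 -1 12 -11 9 → sum 29
10 -1 12 -11 9 -1 → sum 18
-1 12 -11 9 -1 7 → sum 15
12 -11 9 -1 7 -2 → sum 14
-11 9 -1 7 -2 -8 → sum -6
9 -1 7 -2 -8 -7 → sum -2
-1 7 -2 -8 -7 11 → sum 0
7 -2 -8 -7 11 1 → sum 2
-2 -8 -7 11 1 2 → sum -3
-8 -7 11 1 2 6 → sum 5
Highest of these is 29.

29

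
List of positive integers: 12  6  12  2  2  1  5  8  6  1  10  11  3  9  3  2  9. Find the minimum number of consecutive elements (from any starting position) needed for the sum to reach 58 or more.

10

add 12: running sum 12 < 58
add 6: running sum 18 < 58
add 12: running sum 30 < 58
add 2: running sum 32 < 58
add 2: running sum 34 < 58
add 1: running sum 35 < 58
add 5: running sum 40 < 58
add 8: running sum 48 < 58
add 6: running sum 54 < 58
add 1: running sum 55 < 58
end 10: [12, 6, 12, 2, 2, 1, 5, 8, 6, 1, 10] sum 65, len 11
end 11: [12, 2, 2, 1, 5, 8, 6, 1, 10, 11] sum 58, len 10
end 12: [12, 2, 2, 1, 5, 8, 6, 1, 10, 11, 3] sum 61, len 11
end 13: [2, 2, 1, 5, 8, 6, 1, 10, 11, 3, 9] sum 58, len 11
end 14: [2, 1, 5, 8, 6, 1, 10, 11, 3, 9, 3] sum 59, len 11
end 15: [5, 8, 6, 1, 10, 11, 3, 9, 3, 2] sum 58, len 10
end 16: [8, 6, 1, 10, 11, 3, 9, 3, 2, 9] sum 62, len 10
Shortest qualifying length: 10.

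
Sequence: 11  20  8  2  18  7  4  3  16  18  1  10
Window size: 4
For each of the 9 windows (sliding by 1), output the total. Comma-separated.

Sliding a size-4 window across the 12 values:
[11, 20, 8, 2] → sum 41
[20, 8, 2, 18] → sum 48
[8, 2, 18, 7] → sum 35
[2, 18, 7, 4] → sum 31
[18, 7, 4, 3] → sum 32
[7, 4, 3, 16] → sum 30
[4, 3, 16, 18] → sum 41
[3, 16, 18, 1] → sum 38
[16, 18, 1, 10] → sum 45

41, 48, 35, 31, 32, 30, 41, 38, 45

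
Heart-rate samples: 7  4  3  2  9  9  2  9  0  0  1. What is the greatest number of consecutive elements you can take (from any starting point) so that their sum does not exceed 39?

add 7: [7] sum 7, len 1
add 4: [7, 4] sum 11, len 2
add 3: [7, 4, 3] sum 14, len 3
add 2: [7, 4, 3, 2] sum 16, len 4
add 9: [7, 4, 3, 2, 9] sum 25, len 5
add 9: [7, 4, 3, 2, 9, 9] sum 34, len 6
add 2: [7, 4, 3, 2, 9, 9, 2] sum 36, len 7
add 9: [4, 3, 2, 9, 9, 2, 9] sum 38, len 7
add 0: [4, 3, 2, 9, 9, 2, 9, 0] sum 38, len 8
add 0: [4, 3, 2, 9, 9, 2, 9, 0, 0] sum 38, len 9
add 1: [4, 3, 2, 9, 9, 2, 9, 0, 0, 1] sum 39, len 10
Longest length seen: 10.

10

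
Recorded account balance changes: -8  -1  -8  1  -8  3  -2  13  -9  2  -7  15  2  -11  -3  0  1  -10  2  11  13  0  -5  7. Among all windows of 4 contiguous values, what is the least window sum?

[-8, -1, -8, 1] → sum -16
[-1, -8, 1, -8] → sum -16
[-8, 1, -8, 3] → sum -12
[1, -8, 3, -2] → sum -6
[-8, 3, -2, 13] → sum 6
[3, -2, 13, -9] → sum 5
[-2, 13, -9, 2] → sum 4
[13, -9, 2, -7] → sum -1
[-9, 2, -7, 15] → sum 1
[2, -7, 15, 2] → sum 12
[-7, 15, 2, -11] → sum -1
[15, 2, -11, -3] → sum 3
[2, -11, -3, 0] → sum -12
[-11, -3, 0, 1] → sum -13
[-3, 0, 1, -10] → sum -12
[0, 1, -10, 2] → sum -7
[1, -10, 2, 11] → sum 4
[-10, 2, 11, 13] → sum 16
[2, 11, 13, 0] → sum 26
[11, 13, 0, -5] → sum 19
[13, 0, -5, 7] → sum 15
Least of these is -16.

-16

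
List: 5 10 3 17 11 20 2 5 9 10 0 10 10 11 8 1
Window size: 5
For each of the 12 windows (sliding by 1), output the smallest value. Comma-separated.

(5, 10, 3, 17, 11) → min 3
(10, 3, 17, 11, 20) → min 3
(3, 17, 11, 20, 2) → min 2
(17, 11, 20, 2, 5) → min 2
(11, 20, 2, 5, 9) → min 2
(20, 2, 5, 9, 10) → min 2
(2, 5, 9, 10, 0) → min 0
(5, 9, 10, 0, 10) → min 0
(9, 10, 0, 10, 10) → min 0
(10, 0, 10, 10, 11) → min 0
(0, 10, 10, 11, 8) → min 0
(10, 10, 11, 8, 1) → min 1

3, 3, 2, 2, 2, 2, 0, 0, 0, 0, 0, 1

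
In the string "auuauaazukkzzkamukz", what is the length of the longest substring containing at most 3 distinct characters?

9

add a: window [a] (1 distinct), len 1
add u: window [a, u] (2 distinct), len 2
add u: window [a, u, u] (2 distinct), len 3
add a: window [a, u, u, a] (2 distinct), len 4
add u: window [a, u, u, a, u] (2 distinct), len 5
add a: window [a, u, u, a, u, a] (2 distinct), len 6
add a: window [a, u, u, a, u, a, a] (2 distinct), len 7
add z: window [a, u, u, a, u, a, a, z] (3 distinct), len 8
add u: window [a, u, u, a, u, a, a, z, u] (3 distinct), len 9
add k: window [z, u, k] (3 distinct), len 3
add k: window [z, u, k, k] (3 distinct), len 4
add z: window [z, u, k, k, z] (3 distinct), len 5
add z: window [z, u, k, k, z, z] (3 distinct), len 6
add k: window [z, u, k, k, z, z, k] (3 distinct), len 7
add a: window [k, k, z, z, k, a] (3 distinct), len 6
add m: window [k, a, m] (3 distinct), len 3
add u: window [a, m, u] (3 distinct), len 3
add k: window [m, u, k] (3 distinct), len 3
add z: window [u, k, z] (3 distinct), len 3
Longest length with ≤3 distinct: 9.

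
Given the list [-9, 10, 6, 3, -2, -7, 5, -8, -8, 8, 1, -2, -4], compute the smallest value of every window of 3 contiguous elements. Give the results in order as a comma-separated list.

-9, 3, -2, -7, -7, -8, -8, -8, -8, -2, -4

(-9, 10, 6) → min -9
(10, 6, 3) → min 3
(6, 3, -2) → min -2
(3, -2, -7) → min -7
(-2, -7, 5) → min -7
(-7, 5, -8) → min -8
(5, -8, -8) → min -8
(-8, -8, 8) → min -8
(-8, 8, 1) → min -8
(8, 1, -2) → min -2
(1, -2, -4) → min -4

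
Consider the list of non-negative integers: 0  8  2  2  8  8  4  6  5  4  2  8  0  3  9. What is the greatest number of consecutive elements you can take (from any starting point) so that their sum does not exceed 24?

Extend to the right; shrink from the left whenever the sum exceeds 24:
[0] sum 0 len 1
[0, 8] sum 8 len 2
[0, 8, 2] sum 10 len 3
[0, 8, 2, 2] sum 12 len 4
[0, 8, 2, 2, 8] sum 20 len 5
[2, 2, 8, 8] sum 20 len 4
[2, 2, 8, 8, 4] sum 24 len 5
[8, 4, 6] sum 18 len 3
[8, 4, 6, 5] sum 23 len 4
[4, 6, 5, 4] sum 19 len 4
[4, 6, 5, 4, 2] sum 21 len 5
[5, 4, 2, 8] sum 19 len 4
[5, 4, 2, 8, 0] sum 19 len 5
[5, 4, 2, 8, 0, 3] sum 22 len 6
[2, 8, 0, 3, 9] sum 22 len 5
Longest length seen: 6.

6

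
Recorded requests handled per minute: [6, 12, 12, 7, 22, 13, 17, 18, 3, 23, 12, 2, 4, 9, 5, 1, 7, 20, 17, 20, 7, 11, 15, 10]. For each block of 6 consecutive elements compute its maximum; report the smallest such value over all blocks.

6 12 12 7 22 13 → max 22
12 12 7 22 13 17 → max 22
12 7 22 13 17 18 → max 22
7 22 13 17 18 3 → max 22
22 13 17 18 3 23 → max 23
13 17 18 3 23 12 → max 23
17 18 3 23 12 2 → max 23
18 3 23 12 2 4 → max 23
3 23 12 2 4 9 → max 23
23 12 2 4 9 5 → max 23
12 2 4 9 5 1 → max 12
2 4 9 5 1 7 → max 9
4 9 5 1 7 20 → max 20
9 5 1 7 20 17 → max 20
5 1 7 20 17 20 → max 20
1 7 20 17 20 7 → max 20
7 20 17 20 7 11 → max 20
20 17 20 7 11 15 → max 20
17 20 7 11 15 10 → max 20
Smallest of these is 9.

9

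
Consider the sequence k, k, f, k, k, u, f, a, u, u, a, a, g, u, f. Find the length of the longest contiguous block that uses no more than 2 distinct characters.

5

add k: window [k] (1 distinct), len 1
add k: window [k, k] (1 distinct), len 2
add f: window [k, k, f] (2 distinct), len 3
add k: window [k, k, f, k] (2 distinct), len 4
add k: window [k, k, f, k, k] (2 distinct), len 5
add u: window [k, k, u] (2 distinct), len 3
add f: window [u, f] (2 distinct), len 2
add a: window [f, a] (2 distinct), len 2
add u: window [a, u] (2 distinct), len 2
add u: window [a, u, u] (2 distinct), len 3
add a: window [a, u, u, a] (2 distinct), len 4
add a: window [a, u, u, a, a] (2 distinct), len 5
add g: window [a, a, g] (2 distinct), len 3
add u: window [g, u] (2 distinct), len 2
add f: window [u, f] (2 distinct), len 2
Longest length with ≤2 distinct: 5.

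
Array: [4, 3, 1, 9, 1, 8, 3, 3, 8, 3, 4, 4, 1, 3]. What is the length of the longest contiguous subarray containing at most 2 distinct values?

[4] 1 distinct, len 1
[4, 3] 2 distinct, len 2
[3, 1] 2 distinct, len 2
[1, 9] 2 distinct, len 2
[1, 9, 1] 2 distinct, len 3
[1, 8] 2 distinct, len 2
[8, 3] 2 distinct, len 2
[8, 3, 3] 2 distinct, len 3
[8, 3, 3, 8] 2 distinct, len 4
[8, 3, 3, 8, 3] 2 distinct, len 5
[3, 4] 2 distinct, len 2
[3, 4, 4] 2 distinct, len 3
[4, 4, 1] 2 distinct, len 3
[1, 3] 2 distinct, len 2
Longest length with ≤2 distinct: 5.

5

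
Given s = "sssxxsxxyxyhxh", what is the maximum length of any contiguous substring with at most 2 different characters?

8

Extend right; when distinct count exceeds 2, shrink from the left:
[s] 1 distinct, len 1
[s, s] 1 distinct, len 2
[s, s, s] 1 distinct, len 3
[s, s, s, x] 2 distinct, len 4
[s, s, s, x, x] 2 distinct, len 5
[s, s, s, x, x, s] 2 distinct, len 6
[s, s, s, x, x, s, x] 2 distinct, len 7
[s, s, s, x, x, s, x, x] 2 distinct, len 8
[x, x, y] 2 distinct, len 3
[x, x, y, x] 2 distinct, len 4
[x, x, y, x, y] 2 distinct, len 5
[y, h] 2 distinct, len 2
[h, x] 2 distinct, len 2
[h, x, h] 2 distinct, len 3
Longest length with ≤2 distinct: 8.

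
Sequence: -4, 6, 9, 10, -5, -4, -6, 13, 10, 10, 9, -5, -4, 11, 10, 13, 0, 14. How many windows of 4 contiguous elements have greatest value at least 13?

-4 6 9 10 → max 10
6 9 10 -5 → max 10
9 10 -5 -4 → max 10
10 -5 -4 -6 → max 10
-5 -4 -6 13 → max 13  ≥ 13 ✓
-4 -6 13 10 → max 13  ≥ 13 ✓
-6 13 10 10 → max 13  ≥ 13 ✓
13 10 10 9 → max 13  ≥ 13 ✓
10 10 9 -5 → max 10
10 9 -5 -4 → max 10
9 -5 -4 11 → max 11
-5 -4 11 10 → max 11
-4 11 10 13 → max 13  ≥ 13 ✓
11 10 13 0 → max 13  ≥ 13 ✓
10 13 0 14 → max 14  ≥ 13 ✓
7 windows satisfy the condition.

7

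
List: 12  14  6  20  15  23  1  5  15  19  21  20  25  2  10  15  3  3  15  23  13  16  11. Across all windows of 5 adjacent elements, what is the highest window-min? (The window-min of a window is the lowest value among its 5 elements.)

15

Window mins for each of the 19 positions:
(12, 14, 6, 20, 15) → min 6
(14, 6, 20, 15, 23) → min 6
(6, 20, 15, 23, 1) → min 1
(20, 15, 23, 1, 5) → min 1
(15, 23, 1, 5, 15) → min 1
(23, 1, 5, 15, 19) → min 1
(1, 5, 15, 19, 21) → min 1
(5, 15, 19, 21, 20) → min 5
(15, 19, 21, 20, 25) → min 15
(19, 21, 20, 25, 2) → min 2
(21, 20, 25, 2, 10) → min 2
(20, 25, 2, 10, 15) → min 2
(25, 2, 10, 15, 3) → min 2
(2, 10, 15, 3, 3) → min 2
(10, 15, 3, 3, 15) → min 3
(15, 3, 3, 15, 23) → min 3
(3, 3, 15, 23, 13) → min 3
(3, 15, 23, 13, 16) → min 3
(15, 23, 13, 16, 11) → min 11
Highest of these is 15.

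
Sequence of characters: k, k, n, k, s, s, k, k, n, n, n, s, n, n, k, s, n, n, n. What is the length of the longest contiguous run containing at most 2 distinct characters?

6

add k: window [k] (1 distinct), len 1
add k: window [k, k] (1 distinct), len 2
add n: window [k, k, n] (2 distinct), len 3
add k: window [k, k, n, k] (2 distinct), len 4
add s: window [k, s] (2 distinct), len 2
add s: window [k, s, s] (2 distinct), len 3
add k: window [k, s, s, k] (2 distinct), len 4
add k: window [k, s, s, k, k] (2 distinct), len 5
add n: window [k, k, n] (2 distinct), len 3
add n: window [k, k, n, n] (2 distinct), len 4
add n: window [k, k, n, n, n] (2 distinct), len 5
add s: window [n, n, n, s] (2 distinct), len 4
add n: window [n, n, n, s, n] (2 distinct), len 5
add n: window [n, n, n, s, n, n] (2 distinct), len 6
add k: window [n, n, k] (2 distinct), len 3
add s: window [k, s] (2 distinct), len 2
add n: window [s, n] (2 distinct), len 2
add n: window [s, n, n] (2 distinct), len 3
add n: window [s, n, n, n] (2 distinct), len 4
Longest length with ≤2 distinct: 6.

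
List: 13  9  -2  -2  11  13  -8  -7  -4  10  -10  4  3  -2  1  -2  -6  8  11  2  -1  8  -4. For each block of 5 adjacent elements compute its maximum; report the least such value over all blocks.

3

13 9 -2 -2 11 → max 13
9 -2 -2 11 13 → max 13
-2 -2 11 13 -8 → max 13
-2 11 13 -8 -7 → max 13
11 13 -8 -7 -4 → max 13
13 -8 -7 -4 10 → max 13
-8 -7 -4 10 -10 → max 10
-7 -4 10 -10 4 → max 10
-4 10 -10 4 3 → max 10
10 -10 4 3 -2 → max 10
-10 4 3 -2 1 → max 4
4 3 -2 1 -2 → max 4
3 -2 1 -2 -6 → max 3
-2 1 -2 -6 8 → max 8
1 -2 -6 8 11 → max 11
-2 -6 8 11 2 → max 11
-6 8 11 2 -1 → max 11
8 11 2 -1 8 → max 11
11 2 -1 8 -4 → max 11
Least of these is 3.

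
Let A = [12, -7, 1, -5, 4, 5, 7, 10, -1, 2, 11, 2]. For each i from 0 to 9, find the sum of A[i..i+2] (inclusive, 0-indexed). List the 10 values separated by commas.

6, -11, 0, 4, 16, 22, 16, 11, 12, 15

(12, -7, 1) → sum 6
(-7, 1, -5) → sum -11
(1, -5, 4) → sum 0
(-5, 4, 5) → sum 4
(4, 5, 7) → sum 16
(5, 7, 10) → sum 22
(7, 10, -1) → sum 16
(10, -1, 2) → sum 11
(-1, 2, 11) → sum 12
(2, 11, 2) → sum 15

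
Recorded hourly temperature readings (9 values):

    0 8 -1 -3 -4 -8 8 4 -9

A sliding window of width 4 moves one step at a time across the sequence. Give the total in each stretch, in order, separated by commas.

4, 0, -16, -7, 0, -5

(0, 8, -1, -3) → sum 4
(8, -1, -3, -4) → sum 0
(-1, -3, -4, -8) → sum -16
(-3, -4, -8, 8) → sum -7
(-4, -8, 8, 4) → sum 0
(-8, 8, 4, -9) → sum -5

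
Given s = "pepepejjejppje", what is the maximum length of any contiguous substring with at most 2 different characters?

6

[p] 1 distinct, len 1
[p, e] 2 distinct, len 2
[p, e, p] 2 distinct, len 3
[p, e, p, e] 2 distinct, len 4
[p, e, p, e, p] 2 distinct, len 5
[p, e, p, e, p, e] 2 distinct, len 6
[e, j] 2 distinct, len 2
[e, j, j] 2 distinct, len 3
[e, j, j, e] 2 distinct, len 4
[e, j, j, e, j] 2 distinct, len 5
[j, p] 2 distinct, len 2
[j, p, p] 2 distinct, len 3
[j, p, p, j] 2 distinct, len 4
[j, e] 2 distinct, len 2
Longest length with ≤2 distinct: 6.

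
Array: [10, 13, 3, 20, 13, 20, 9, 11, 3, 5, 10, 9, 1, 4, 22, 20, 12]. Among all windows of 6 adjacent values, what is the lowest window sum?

(10, 13, 3, 20, 13, 20) → sum 79
(13, 3, 20, 13, 20, 9) → sum 78
(3, 20, 13, 20, 9, 11) → sum 76
(20, 13, 20, 9, 11, 3) → sum 76
(13, 20, 9, 11, 3, 5) → sum 61
(20, 9, 11, 3, 5, 10) → sum 58
(9, 11, 3, 5, 10, 9) → sum 47
(11, 3, 5, 10, 9, 1) → sum 39
(3, 5, 10, 9, 1, 4) → sum 32
(5, 10, 9, 1, 4, 22) → sum 51
(10, 9, 1, 4, 22, 20) → sum 66
(9, 1, 4, 22, 20, 12) → sum 68
Lowest of these is 32.

32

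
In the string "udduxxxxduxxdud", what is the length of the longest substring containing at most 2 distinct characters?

5

Extend right; when distinct count exceeds 2, shrink from the left:
add u: window [u] (1 distinct), len 1
add d: window [u, d] (2 distinct), len 2
add d: window [u, d, d] (2 distinct), len 3
add u: window [u, d, d, u] (2 distinct), len 4
add x: window [u, x] (2 distinct), len 2
add x: window [u, x, x] (2 distinct), len 3
add x: window [u, x, x, x] (2 distinct), len 4
add x: window [u, x, x, x, x] (2 distinct), len 5
add d: window [x, x, x, x, d] (2 distinct), len 5
add u: window [d, u] (2 distinct), len 2
add x: window [u, x] (2 distinct), len 2
add x: window [u, x, x] (2 distinct), len 3
add d: window [x, x, d] (2 distinct), len 3
add u: window [d, u] (2 distinct), len 2
add d: window [d, u, d] (2 distinct), len 3
Longest length with ≤2 distinct: 5.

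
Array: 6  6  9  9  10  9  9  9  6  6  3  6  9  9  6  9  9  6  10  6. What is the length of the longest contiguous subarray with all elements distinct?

3

add 6: [6] len 1
add 6 (repeat 6, move left end past it): [6] len 1
add 9: [6, 9] len 2
add 9 (repeat 9, move left end past it): [9] len 1
add 10: [9, 10] len 2
add 9 (repeat 9, move left end past it): [10, 9] len 2
add 9 (repeat 9, move left end past it): [9] len 1
add 9 (repeat 9, move left end past it): [9] len 1
add 6: [9, 6] len 2
add 6 (repeat 6, move left end past it): [6] len 1
add 3: [6, 3] len 2
add 6 (repeat 6, move left end past it): [3, 6] len 2
add 9: [3, 6, 9] len 3
add 9 (repeat 9, move left end past it): [9] len 1
add 6: [9, 6] len 2
add 9 (repeat 9, move left end past it): [6, 9] len 2
add 9 (repeat 9, move left end past it): [9] len 1
add 6: [9, 6] len 2
add 10: [9, 6, 10] len 3
add 6 (repeat 6, move left end past it): [10, 6] len 2
Longest all-distinct length: 3.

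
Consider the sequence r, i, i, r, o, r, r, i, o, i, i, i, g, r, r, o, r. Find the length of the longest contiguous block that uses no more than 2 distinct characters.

add r: window [r] (1 distinct), len 1
add i: window [r, i] (2 distinct), len 2
add i: window [r, i, i] (2 distinct), len 3
add r: window [r, i, i, r] (2 distinct), len 4
add o: window [r, o] (2 distinct), len 2
add r: window [r, o, r] (2 distinct), len 3
add r: window [r, o, r, r] (2 distinct), len 4
add i: window [r, r, i] (2 distinct), len 3
add o: window [i, o] (2 distinct), len 2
add i: window [i, o, i] (2 distinct), len 3
add i: window [i, o, i, i] (2 distinct), len 4
add i: window [i, o, i, i, i] (2 distinct), len 5
add g: window [i, i, i, g] (2 distinct), len 4
add r: window [g, r] (2 distinct), len 2
add r: window [g, r, r] (2 distinct), len 3
add o: window [r, r, o] (2 distinct), len 3
add r: window [r, r, o, r] (2 distinct), len 4
Longest length with ≤2 distinct: 5.

5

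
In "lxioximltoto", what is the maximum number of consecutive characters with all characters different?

6

add l: [l] len 1
add x: [l, x] len 2
add i: [l, x, i] len 3
add o: [l, x, i, o] len 4
add x (repeat x, move left end past it): [i, o, x] len 3
add i (repeat i, move left end past it): [o, x, i] len 3
add m: [o, x, i, m] len 4
add l: [o, x, i, m, l] len 5
add t: [o, x, i, m, l, t] len 6
add o (repeat o, move left end past it): [x, i, m, l, t, o] len 6
add t (repeat t, move left end past it): [o, t] len 2
add o (repeat o, move left end past it): [t, o] len 2
Longest all-distinct length: 6.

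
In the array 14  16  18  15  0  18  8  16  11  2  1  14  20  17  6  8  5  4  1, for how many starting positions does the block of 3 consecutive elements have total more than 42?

14 16 18 → sum 48  > 42 ✓
16 18 15 → sum 49  > 42 ✓
18 15 0 → sum 33
15 0 18 → sum 33
0 18 8 → sum 26
18 8 16 → sum 42
8 16 11 → sum 35
16 11 2 → sum 29
11 2 1 → sum 14
2 1 14 → sum 17
1 14 20 → sum 35
14 20 17 → sum 51  > 42 ✓
20 17 6 → sum 43  > 42 ✓
17 6 8 → sum 31
6 8 5 → sum 19
8 5 4 → sum 17
5 4 1 → sum 10
4 windows satisfy the condition.

4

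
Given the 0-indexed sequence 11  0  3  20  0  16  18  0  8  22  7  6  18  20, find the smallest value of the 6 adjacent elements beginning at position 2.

0

Elements at indices 2..7: 3, 20, 0, 16, 18, 0
min(3, 20, 0, 16, 18, 0) = 0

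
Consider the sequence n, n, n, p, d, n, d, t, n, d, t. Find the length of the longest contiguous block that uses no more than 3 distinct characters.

Extend right; when distinct count exceeds 3, shrink from the left:
add n: window [n] (1 distinct), len 1
add n: window [n, n] (1 distinct), len 2
add n: window [n, n, n] (1 distinct), len 3
add p: window [n, n, n, p] (2 distinct), len 4
add d: window [n, n, n, p, d] (3 distinct), len 5
add n: window [n, n, n, p, d, n] (3 distinct), len 6
add d: window [n, n, n, p, d, n, d] (3 distinct), len 7
add t: window [d, n, d, t] (3 distinct), len 4
add n: window [d, n, d, t, n] (3 distinct), len 5
add d: window [d, n, d, t, n, d] (3 distinct), len 6
add t: window [d, n, d, t, n, d, t] (3 distinct), len 7
Longest length with ≤3 distinct: 7.

7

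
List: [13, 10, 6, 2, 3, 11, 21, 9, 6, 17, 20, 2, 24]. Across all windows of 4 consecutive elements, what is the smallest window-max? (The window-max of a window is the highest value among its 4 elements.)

10

(13, 10, 6, 2) → max 13
(10, 6, 2, 3) → max 10
(6, 2, 3, 11) → max 11
(2, 3, 11, 21) → max 21
(3, 11, 21, 9) → max 21
(11, 21, 9, 6) → max 21
(21, 9, 6, 17) → max 21
(9, 6, 17, 20) → max 20
(6, 17, 20, 2) → max 20
(17, 20, 2, 24) → max 24
Smallest of these is 10.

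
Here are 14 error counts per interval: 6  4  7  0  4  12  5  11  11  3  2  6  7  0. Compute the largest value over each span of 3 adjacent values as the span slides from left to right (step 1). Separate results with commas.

7, 7, 7, 12, 12, 12, 11, 11, 11, 6, 7, 7

Sliding a size-3 window across the 14 values:
(6, 4, 7) → max 7
(4, 7, 0) → max 7
(7, 0, 4) → max 7
(0, 4, 12) → max 12
(4, 12, 5) → max 12
(12, 5, 11) → max 12
(5, 11, 11) → max 11
(11, 11, 3) → max 11
(11, 3, 2) → max 11
(3, 2, 6) → max 6
(2, 6, 7) → max 7
(6, 7, 0) → max 7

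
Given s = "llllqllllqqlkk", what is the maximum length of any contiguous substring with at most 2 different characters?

add l: window [l] (1 distinct), len 1
add l: window [l, l] (1 distinct), len 2
add l: window [l, l, l] (1 distinct), len 3
add l: window [l, l, l, l] (1 distinct), len 4
add q: window [l, l, l, l, q] (2 distinct), len 5
add l: window [l, l, l, l, q, l] (2 distinct), len 6
add l: window [l, l, l, l, q, l, l] (2 distinct), len 7
add l: window [l, l, l, l, q, l, l, l] (2 distinct), len 8
add l: window [l, l, l, l, q, l, l, l, l] (2 distinct), len 9
add q: window [l, l, l, l, q, l, l, l, l, q] (2 distinct), len 10
add q: window [l, l, l, l, q, l, l, l, l, q, q] (2 distinct), len 11
add l: window [l, l, l, l, q, l, l, l, l, q, q, l] (2 distinct), len 12
add k: window [l, k] (2 distinct), len 2
add k: window [l, k, k] (2 distinct), len 3
Longest length with ≤2 distinct: 12.

12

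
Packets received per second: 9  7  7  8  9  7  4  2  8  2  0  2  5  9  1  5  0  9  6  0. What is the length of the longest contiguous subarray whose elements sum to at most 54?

add 9: [9] sum 9, len 1
add 7: [9, 7] sum 16, len 2
add 7: [9, 7, 7] sum 23, len 3
add 8: [9, 7, 7, 8] sum 31, len 4
add 9: [9, 7, 7, 8, 9] sum 40, len 5
add 7: [9, 7, 7, 8, 9, 7] sum 47, len 6
add 4: [9, 7, 7, 8, 9, 7, 4] sum 51, len 7
add 2: [9, 7, 7, 8, 9, 7, 4, 2] sum 53, len 8
add 8: [7, 7, 8, 9, 7, 4, 2, 8] sum 52, len 8
add 2: [7, 7, 8, 9, 7, 4, 2, 8, 2] sum 54, len 9
add 0: [7, 7, 8, 9, 7, 4, 2, 8, 2, 0] sum 54, len 10
add 2: [7, 8, 9, 7, 4, 2, 8, 2, 0, 2] sum 49, len 10
add 5: [7, 8, 9, 7, 4, 2, 8, 2, 0, 2, 5] sum 54, len 11
add 9: [9, 7, 4, 2, 8, 2, 0, 2, 5, 9] sum 48, len 10
add 1: [9, 7, 4, 2, 8, 2, 0, 2, 5, 9, 1] sum 49, len 11
add 5: [9, 7, 4, 2, 8, 2, 0, 2, 5, 9, 1, 5] sum 54, len 12
add 0: [9, 7, 4, 2, 8, 2, 0, 2, 5, 9, 1, 5, 0] sum 54, len 13
add 9: [7, 4, 2, 8, 2, 0, 2, 5, 9, 1, 5, 0, 9] sum 54, len 13
add 6: [4, 2, 8, 2, 0, 2, 5, 9, 1, 5, 0, 9, 6] sum 53, len 13
add 0: [4, 2, 8, 2, 0, 2, 5, 9, 1, 5, 0, 9, 6, 0] sum 53, len 14
Longest length seen: 14.

14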